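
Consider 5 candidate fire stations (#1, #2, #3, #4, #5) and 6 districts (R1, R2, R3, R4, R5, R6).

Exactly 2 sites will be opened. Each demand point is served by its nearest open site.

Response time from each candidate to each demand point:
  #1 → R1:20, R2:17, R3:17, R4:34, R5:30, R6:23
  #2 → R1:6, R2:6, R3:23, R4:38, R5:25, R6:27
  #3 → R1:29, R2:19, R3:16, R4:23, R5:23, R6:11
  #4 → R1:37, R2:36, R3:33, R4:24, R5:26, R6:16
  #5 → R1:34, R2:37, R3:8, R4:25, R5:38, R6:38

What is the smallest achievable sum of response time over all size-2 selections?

85

Open {#2, #3}.
  R1→#2 6, R2→#2 6, R3→#3 16, R4→#3 23, R5→#3 23, R6→#3 11  ⇒ total 85.
Compare {#2, #5}: total 97.
Compare {#2, #4}: total 100.
No size-2 selection does better; minimum is 85.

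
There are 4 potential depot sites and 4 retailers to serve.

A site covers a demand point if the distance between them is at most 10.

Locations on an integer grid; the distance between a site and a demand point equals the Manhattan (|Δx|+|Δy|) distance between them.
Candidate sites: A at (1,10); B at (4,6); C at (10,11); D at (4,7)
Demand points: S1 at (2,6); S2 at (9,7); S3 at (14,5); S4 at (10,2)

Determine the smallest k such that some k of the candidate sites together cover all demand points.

Coverage sets (demand points within 10 of each site):
  A: {S1}
  B: {S1, S2, S4}
  C: {S2, S3, S4}
  D: {S1, S2}
No single site covers all 4 demand points.
But {A, C} covers everything, so the minimum is 2.

2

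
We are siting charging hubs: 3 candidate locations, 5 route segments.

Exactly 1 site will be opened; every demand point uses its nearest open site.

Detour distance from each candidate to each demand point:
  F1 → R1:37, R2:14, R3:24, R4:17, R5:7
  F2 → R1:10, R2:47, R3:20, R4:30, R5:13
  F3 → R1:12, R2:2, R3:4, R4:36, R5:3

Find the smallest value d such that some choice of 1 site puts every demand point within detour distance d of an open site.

36

Open {F3}.
  Farthest demand point is R4 at detour distance 36 (to F3); all others are ≤ 36.
With {F1} the worst case is 37.
With {F2} the worst case is 47.
No size-1 selection achieves below 36.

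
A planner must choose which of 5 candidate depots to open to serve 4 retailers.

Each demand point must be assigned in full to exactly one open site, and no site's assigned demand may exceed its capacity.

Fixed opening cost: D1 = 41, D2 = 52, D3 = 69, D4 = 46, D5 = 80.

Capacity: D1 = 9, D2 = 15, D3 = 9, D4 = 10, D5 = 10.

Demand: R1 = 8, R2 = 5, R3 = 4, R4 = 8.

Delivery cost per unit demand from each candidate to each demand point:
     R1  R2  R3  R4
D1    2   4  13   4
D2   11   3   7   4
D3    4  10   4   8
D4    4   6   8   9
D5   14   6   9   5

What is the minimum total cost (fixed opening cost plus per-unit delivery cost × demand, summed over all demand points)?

234

Open {D1, D2, D4}; cheapest assignment that respects the capacities:
  D1 (cap 9, load 8): R1 — cost 8×2 = 16
  D2 (cap 15, load 13): R2, R4 — cost 5×3 + 8×4 = 47
  D4 (cap 10, load 4): R3 — cost 4×8 = 32
  Shipping 95, fixed 139 → total 234.
  Any other capacity-feasible assignment to {D1, D2, D4} ships for at least 95.
Compare {D1, D2, D3}: its best feasible assignment gives total 241.
Compare {D2, D3, D4}: its best feasible assignment gives total 262.
Every other set of open sites that can feasibly serve all demand totals ≥ 241 even under its best assignment. Minimum: 234.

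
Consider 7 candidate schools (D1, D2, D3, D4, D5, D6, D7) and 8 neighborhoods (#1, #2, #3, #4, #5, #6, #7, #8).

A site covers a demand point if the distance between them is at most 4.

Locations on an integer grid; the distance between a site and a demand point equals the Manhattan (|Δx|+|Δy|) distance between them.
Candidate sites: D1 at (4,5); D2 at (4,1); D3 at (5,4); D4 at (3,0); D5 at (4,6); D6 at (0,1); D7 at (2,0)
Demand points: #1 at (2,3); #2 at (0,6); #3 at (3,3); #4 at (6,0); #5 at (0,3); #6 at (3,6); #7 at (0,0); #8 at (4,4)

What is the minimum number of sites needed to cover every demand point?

3

Coverage sets (demand points within 4 of each site):
  D1: {#1, #3, #6, #8}
  D2: {#1, #3, #4, #8}
  D3: {#1, #3, #6, #8}
  D4: {#1, #3, #4, #7}
  D5: {#2, #3, #6, #8}
  D6: {#1, #5, #7}
  D7: {#1, #3, #4, #7}
No 2 sites suffice: every size-2 union leaves at least one demand point uncovered.
But {D2, D5, D6} covers everything, so the minimum is 3.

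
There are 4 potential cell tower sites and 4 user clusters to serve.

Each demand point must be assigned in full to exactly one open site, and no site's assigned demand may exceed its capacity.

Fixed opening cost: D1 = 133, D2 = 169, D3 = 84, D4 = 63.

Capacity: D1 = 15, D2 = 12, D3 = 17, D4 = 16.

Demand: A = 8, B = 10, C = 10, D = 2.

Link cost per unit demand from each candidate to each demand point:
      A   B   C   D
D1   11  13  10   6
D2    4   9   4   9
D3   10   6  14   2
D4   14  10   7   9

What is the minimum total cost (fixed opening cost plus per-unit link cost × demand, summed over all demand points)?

Open {D2, D3, D4}; cheapest assignment that respects the capacities:
  D2 (cap 12, load 8): A — cost 8×4 = 32
  D3 (cap 17, load 12): B, D — cost 10×6 + 2×2 = 64
  D4 (cap 16, load 10): C — cost 10×7 = 70
  Shipping 166, fixed 316 → total 482.
  Any other capacity-feasible assignment to {D2, D3, D4} ships for at least 166.
Compare {D1, D3, D4}: its best feasible assignment gives total 502.
Compare {D1, D2, D3}: its best feasible assignment gives total 578.
Every other set of open sites that can feasibly serve all demand totals ≥ 502 even under its best assignment. Minimum: 482.

482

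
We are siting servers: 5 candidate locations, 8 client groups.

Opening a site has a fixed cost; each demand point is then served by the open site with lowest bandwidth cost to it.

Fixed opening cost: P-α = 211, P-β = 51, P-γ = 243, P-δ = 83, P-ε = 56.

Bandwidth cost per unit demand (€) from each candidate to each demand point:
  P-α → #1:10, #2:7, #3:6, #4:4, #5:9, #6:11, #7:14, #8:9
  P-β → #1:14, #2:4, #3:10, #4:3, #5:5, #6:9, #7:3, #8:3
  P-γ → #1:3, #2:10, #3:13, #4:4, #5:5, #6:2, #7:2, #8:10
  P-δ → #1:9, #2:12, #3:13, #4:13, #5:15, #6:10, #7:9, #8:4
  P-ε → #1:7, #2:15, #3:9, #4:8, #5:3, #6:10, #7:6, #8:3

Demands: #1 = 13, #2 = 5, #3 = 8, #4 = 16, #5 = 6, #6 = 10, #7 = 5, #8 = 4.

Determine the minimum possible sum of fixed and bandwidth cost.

Open {P-β, P-ε}: assign each demand point to its cheapest open site.
  #1→P-ε 13×7=91, #2→P-β 5×4=20, #3→P-ε 8×9=72, #4→P-β 16×3=48, #5→P-ε 6×3=18, #6→P-β 10×9=90, #7→P-β 5×3=15, #8→P-β 4×3=12
  bandwidth cost 366, fixed 107 → total 473.
Compare {P-β}: bandwidth cost 477 + fixed 51 = 528.
Compare {P-β, P-δ}: bandwidth cost 412 + fixed 134 = 546.
Compare {P-β, P-γ}: bandwidth cost 259 + fixed 294 = 553.
All other subsets cost ≥ 528. Minimum total cost: 473.

473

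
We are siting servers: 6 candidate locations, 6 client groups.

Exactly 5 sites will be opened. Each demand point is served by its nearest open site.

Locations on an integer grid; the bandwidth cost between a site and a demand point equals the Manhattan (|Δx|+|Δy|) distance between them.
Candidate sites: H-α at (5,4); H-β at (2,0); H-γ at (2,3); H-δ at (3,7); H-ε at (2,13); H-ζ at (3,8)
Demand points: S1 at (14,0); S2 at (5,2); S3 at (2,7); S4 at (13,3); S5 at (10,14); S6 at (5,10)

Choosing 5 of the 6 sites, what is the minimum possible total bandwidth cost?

37

Open {H-α, H-β, H-δ, H-ε, H-ζ}.
  S1→H-β 12, S2→H-α 2, S3→H-δ 1, S4→H-α 9, S5→H-ε 9, S6→H-ζ 4  ⇒ total 37.
Compare {H-α, H-β, H-γ, H-δ, H-ε}: total 38.
Compare {H-α, H-β, H-γ, H-ε, H-ζ}: total 38.
No size-5 selection does better; minimum is 37.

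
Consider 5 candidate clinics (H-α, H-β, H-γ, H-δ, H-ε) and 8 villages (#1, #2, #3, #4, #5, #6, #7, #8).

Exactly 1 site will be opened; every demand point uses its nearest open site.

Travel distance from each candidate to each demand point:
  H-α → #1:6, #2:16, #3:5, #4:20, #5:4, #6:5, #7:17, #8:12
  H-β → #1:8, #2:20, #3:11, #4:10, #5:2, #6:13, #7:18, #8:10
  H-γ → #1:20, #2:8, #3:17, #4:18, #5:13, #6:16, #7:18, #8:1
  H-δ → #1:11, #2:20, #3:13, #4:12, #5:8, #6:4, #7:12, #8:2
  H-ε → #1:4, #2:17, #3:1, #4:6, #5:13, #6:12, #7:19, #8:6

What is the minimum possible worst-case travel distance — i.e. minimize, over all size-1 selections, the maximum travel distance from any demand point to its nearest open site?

Open {H-ε}.
  Farthest demand point is #7 at travel distance 19 (to H-ε); all others are ≤ 19.
With {H-α} the worst case is 20.
With {H-β} the worst case is 20.
No size-1 selection achieves below 19.

19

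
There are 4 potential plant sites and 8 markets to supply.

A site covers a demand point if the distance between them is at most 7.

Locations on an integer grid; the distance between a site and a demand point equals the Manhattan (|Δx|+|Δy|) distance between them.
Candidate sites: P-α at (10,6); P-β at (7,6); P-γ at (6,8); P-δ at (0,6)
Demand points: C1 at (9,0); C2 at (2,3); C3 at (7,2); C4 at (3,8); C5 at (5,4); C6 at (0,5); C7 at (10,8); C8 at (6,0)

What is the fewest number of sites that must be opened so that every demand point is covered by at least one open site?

Coverage sets (demand points within 7 of each site):
  P-α: {C1, C3, C5, C7}
  P-β: {C3, C4, C5, C7, C8}
  P-γ: {C3, C4, C5, C7}
  P-δ: {C2, C4, C5, C6}
No 2 sites suffice: every size-2 union leaves at least one demand point uncovered.
But {P-α, P-β, P-δ} covers everything, so the minimum is 3.

3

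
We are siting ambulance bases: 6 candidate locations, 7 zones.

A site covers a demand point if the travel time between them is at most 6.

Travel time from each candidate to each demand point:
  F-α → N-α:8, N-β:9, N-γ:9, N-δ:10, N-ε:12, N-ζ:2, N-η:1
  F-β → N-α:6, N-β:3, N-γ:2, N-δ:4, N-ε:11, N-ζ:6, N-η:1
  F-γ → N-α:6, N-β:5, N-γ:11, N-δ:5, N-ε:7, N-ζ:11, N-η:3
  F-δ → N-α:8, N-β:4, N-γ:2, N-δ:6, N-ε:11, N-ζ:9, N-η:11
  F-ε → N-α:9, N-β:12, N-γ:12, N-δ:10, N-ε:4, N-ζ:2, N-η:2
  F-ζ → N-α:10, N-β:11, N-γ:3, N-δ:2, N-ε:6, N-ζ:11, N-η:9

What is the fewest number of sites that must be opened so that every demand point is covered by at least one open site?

2

Coverage sets (demand points within 6 of each site):
  F-α: {N-ζ, N-η}
  F-β: {N-α, N-β, N-γ, N-δ, N-ζ, N-η}
  F-γ: {N-α, N-β, N-δ, N-η}
  F-δ: {N-β, N-γ, N-δ}
  F-ε: {N-ε, N-ζ, N-η}
  F-ζ: {N-γ, N-δ, N-ε}
No single site covers all 7 demand points.
But {F-β, F-ε} covers everything, so the minimum is 2.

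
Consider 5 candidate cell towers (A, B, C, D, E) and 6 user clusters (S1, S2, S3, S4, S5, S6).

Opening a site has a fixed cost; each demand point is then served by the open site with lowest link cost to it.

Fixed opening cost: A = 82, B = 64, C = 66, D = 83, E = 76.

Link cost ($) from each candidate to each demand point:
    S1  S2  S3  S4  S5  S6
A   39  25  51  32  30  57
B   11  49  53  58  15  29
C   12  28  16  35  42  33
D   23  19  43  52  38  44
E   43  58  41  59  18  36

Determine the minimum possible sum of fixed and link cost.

232

Open {C}: assign each demand point to its cheapest open site.
  S1→C 12, S2→C 28, S3→C 16, S4→C 35, S5→C 42, S6→C 33
  link cost 166, fixed 66 → total 232.
Compare {B, C}: link cost 134 + fixed 130 = 264.
Compare {B}: link cost 215 + fixed 64 = 279.
Compare {C, E}: link cost 142 + fixed 142 = 284.
All other subsets cost ≥ 264. Minimum total cost: 232.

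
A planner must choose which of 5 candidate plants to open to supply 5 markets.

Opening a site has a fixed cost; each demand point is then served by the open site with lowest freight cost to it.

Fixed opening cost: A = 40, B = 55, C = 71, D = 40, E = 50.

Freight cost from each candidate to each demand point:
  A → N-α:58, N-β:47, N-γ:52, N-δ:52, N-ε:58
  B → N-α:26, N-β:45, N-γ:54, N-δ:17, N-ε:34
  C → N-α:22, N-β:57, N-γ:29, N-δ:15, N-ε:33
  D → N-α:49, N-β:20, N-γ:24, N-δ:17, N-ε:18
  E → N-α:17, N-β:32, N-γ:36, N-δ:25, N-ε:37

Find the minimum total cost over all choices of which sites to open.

168

Open {D}: assign each demand point to its cheapest open site.
  N-α→D 49, N-β→D 20, N-γ→D 24, N-δ→D 17, N-ε→D 18
  freight cost 128, fixed 40 → total 168.
Compare {D, E}: freight cost 96 + fixed 90 = 186.
Compare {E}: freight cost 147 + fixed 50 = 197.
Compare {B, D}: freight cost 105 + fixed 95 = 200.
All other subsets cost ≥ 186. Minimum total cost: 168.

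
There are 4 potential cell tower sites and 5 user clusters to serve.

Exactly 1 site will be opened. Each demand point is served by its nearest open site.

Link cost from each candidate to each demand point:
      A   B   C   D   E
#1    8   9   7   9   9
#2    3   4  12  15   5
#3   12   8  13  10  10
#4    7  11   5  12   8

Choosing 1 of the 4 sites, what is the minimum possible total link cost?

39

Open {#2}.
  A→#2 3, B→#2 4, C→#2 12, D→#2 15, E→#2 5  ⇒ total 39.
Compare {#1}: total 42.
Compare {#4}: total 43.
No size-1 selection does better; minimum is 39.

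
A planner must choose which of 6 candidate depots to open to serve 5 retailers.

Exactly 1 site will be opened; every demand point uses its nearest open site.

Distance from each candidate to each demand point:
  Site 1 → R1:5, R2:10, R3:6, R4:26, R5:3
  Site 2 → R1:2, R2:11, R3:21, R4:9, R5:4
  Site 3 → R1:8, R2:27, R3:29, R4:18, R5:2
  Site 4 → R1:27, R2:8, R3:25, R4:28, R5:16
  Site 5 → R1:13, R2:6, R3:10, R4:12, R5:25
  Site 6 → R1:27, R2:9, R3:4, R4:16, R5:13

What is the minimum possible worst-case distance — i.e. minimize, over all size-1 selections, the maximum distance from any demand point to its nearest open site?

Open {Site 2}.
  Farthest demand point is R3 at distance 21 (to Site 2); all others are ≤ 21.
With {Site 5} the worst case is 25.
With {Site 1} the worst case is 26.
No size-1 selection achieves below 21.

21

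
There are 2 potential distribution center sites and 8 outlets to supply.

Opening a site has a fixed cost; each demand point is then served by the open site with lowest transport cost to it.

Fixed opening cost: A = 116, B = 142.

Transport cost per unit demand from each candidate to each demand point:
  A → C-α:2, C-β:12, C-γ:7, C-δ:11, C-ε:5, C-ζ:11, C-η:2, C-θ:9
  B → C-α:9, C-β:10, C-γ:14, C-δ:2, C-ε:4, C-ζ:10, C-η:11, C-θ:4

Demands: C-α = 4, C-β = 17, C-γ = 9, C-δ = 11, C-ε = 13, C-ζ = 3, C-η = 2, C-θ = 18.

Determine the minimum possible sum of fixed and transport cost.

672

Open {B}: assign each demand point to its cheapest open site.
  C-α→B 4×9=36, C-β→B 17×10=170, C-γ→B 9×14=126, C-δ→B 11×2=22, C-ε→B 13×4=52, C-ζ→B 3×10=30, C-η→B 2×11=22, C-θ→B 18×4=72
  transport cost 530, fixed 142 → total 672.
Compare {A, B}: transport cost 421 + fixed 258 = 679.
Compare {A}: transport cost 660 + fixed 116 = 776.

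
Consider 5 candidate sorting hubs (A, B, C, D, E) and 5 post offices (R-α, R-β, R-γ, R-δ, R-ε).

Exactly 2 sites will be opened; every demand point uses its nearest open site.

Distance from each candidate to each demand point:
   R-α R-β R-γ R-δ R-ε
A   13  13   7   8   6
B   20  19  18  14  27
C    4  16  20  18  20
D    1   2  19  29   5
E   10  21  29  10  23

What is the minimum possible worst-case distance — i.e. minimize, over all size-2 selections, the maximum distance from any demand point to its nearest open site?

Open {A, D}.
  Farthest demand point is R-δ at distance 8 (to A); all others are ≤ 8.
With {A, B} the worst case is 13.
With {A, C} the worst case is 13.
No size-2 selection achieves below 8.

8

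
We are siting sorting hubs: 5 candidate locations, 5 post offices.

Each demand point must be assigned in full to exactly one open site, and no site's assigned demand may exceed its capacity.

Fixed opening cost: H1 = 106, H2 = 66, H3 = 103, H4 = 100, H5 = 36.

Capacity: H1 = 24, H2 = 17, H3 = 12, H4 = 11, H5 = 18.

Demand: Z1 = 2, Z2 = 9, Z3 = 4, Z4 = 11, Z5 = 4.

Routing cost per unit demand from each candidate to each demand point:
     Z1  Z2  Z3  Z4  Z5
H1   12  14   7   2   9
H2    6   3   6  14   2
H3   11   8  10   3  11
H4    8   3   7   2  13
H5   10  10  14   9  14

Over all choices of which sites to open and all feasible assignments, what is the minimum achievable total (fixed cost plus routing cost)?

269

Open {H1, H2}; cheapest assignment that respects the capacities:
  H1 (cap 24, load 15): Z3, Z4 — cost 4×7 + 11×2 = 50
  H2 (cap 17, load 15): Z1, Z2, Z5 — cost 2×6 + 9×3 + 4×2 = 47
  Shipping 97, fixed 172 → total 269.
  Any other capacity-feasible assignment to {H1, H2} ships for at least 97.
Compare {H2, H5}: its best feasible assignment gives total 280.
Compare {H2, H4, H5}: its best feasible assignment gives total 303.
Every other set of open sites that can feasibly serve all demand totals ≥ 280 even under its best assignment. Minimum: 269.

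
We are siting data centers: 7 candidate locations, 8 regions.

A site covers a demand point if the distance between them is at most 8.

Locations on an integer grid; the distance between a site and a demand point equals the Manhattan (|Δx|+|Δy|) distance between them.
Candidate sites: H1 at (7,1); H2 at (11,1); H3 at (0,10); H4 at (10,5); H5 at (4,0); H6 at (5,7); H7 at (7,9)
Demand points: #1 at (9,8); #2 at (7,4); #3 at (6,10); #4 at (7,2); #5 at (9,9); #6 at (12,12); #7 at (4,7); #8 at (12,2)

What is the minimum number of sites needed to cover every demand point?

Coverage sets (demand points within 8 of each site):
  H1: {#2, #4, #8}
  H2: {#2, #4, #8}
  H3: {#3, #7}
  H4: {#1, #2, #4, #5, #7, #8}
  H5: {#2, #4, #7}
  H6: {#1, #2, #3, #4, #5, #7}
  H7: {#1, #2, #3, #4, #5, #6, #7}
No single site covers all 8 demand points.
But {H1, H7} covers everything, so the minimum is 2.

2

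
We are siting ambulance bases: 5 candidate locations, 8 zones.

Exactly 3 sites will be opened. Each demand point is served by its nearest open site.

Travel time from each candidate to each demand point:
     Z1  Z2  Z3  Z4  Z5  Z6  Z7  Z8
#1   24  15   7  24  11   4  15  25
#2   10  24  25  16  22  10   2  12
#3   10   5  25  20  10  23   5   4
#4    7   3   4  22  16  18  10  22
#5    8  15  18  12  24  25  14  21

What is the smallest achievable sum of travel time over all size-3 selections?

55

Open {#1, #3, #5}.
  Z1→#5 8, Z2→#3 5, Z3→#1 7, Z4→#5 12, Z5→#3 10, Z6→#1 4, Z7→#3 5, Z8→#3 4  ⇒ total 55.
Compare {#2, #3, #4}: total 56.
Compare {#1, #3, #4}: total 57.
No size-3 selection does better; minimum is 55.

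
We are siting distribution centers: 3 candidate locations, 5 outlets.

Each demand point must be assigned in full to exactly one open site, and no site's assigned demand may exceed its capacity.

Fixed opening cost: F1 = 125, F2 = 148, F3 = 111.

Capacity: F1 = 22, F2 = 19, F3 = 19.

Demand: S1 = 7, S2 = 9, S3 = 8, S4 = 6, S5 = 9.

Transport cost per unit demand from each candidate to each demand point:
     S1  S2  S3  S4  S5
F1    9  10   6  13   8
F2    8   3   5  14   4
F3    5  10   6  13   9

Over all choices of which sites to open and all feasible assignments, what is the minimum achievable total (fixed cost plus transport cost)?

Open {F1, F2}; cheapest assignment that respects the capacities:
  F1 (cap 22, load 21): S1, S3, S4 — cost 7×9 + 8×6 + 6×13 = 189
  F2 (cap 19, load 18): S2, S5 — cost 9×3 + 9×4 = 63
  Shipping 252, fixed 273 → total 525.
  Any other capacity-feasible assignment to {F1, F2} ships for at least 252.
Compare {F1, F3}: its best feasible assignment gives total 587.
Compare {F1, F2, F3}: its best feasible assignment gives total 608.
Every other set of open sites that can feasibly serve all demand totals ≥ 587 even under its best assignment. Minimum: 525.

525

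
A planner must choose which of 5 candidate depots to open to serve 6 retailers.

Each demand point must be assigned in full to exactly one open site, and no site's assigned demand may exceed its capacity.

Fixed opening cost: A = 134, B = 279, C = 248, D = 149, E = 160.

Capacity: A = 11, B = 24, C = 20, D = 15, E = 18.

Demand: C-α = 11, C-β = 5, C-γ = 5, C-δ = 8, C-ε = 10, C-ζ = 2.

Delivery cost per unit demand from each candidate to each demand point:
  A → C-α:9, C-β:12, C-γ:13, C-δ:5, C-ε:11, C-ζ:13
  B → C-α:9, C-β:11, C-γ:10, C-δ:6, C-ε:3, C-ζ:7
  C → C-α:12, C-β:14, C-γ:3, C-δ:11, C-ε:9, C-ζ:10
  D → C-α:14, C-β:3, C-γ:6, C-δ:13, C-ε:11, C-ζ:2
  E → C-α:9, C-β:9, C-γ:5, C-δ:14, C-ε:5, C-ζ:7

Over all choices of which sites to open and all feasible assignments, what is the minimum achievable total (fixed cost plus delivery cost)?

710

Open {B, E}; cheapest assignment that respects the capacities:
  B (cap 24, load 23): C-β, C-δ, C-ε — cost 5×11 + 8×6 + 10×3 = 133
  E (cap 18, load 18): C-α, C-γ, C-ζ — cost 11×9 + 5×5 + 2×7 = 138
  Shipping 271, fixed 439 → total 710.
  Any other capacity-feasible assignment to {B, E} ships for at least 271.
Compare {A, D, E}: its best feasible assignment gives total 740.
Compare {A, B, D}: its best feasible assignment gives total 780.
Every other set of open sites that can feasibly serve all demand totals ≥ 740 even under its best assignment. Minimum: 710.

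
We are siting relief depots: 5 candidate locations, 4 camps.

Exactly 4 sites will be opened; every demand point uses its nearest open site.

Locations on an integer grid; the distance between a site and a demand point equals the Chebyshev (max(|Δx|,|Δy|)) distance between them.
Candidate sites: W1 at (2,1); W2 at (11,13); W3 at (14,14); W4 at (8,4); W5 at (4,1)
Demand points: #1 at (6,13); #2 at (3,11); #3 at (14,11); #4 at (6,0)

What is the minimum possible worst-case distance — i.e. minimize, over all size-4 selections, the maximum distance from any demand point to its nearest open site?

7

Open {W1, W2, W3, W4}.
  Farthest demand point is #2 at distance 7 (to W4); all others are ≤ 7.
With {W1, W2, W4, W5} the worst case is 7.
With {W2, W3, W4, W5} the worst case is 7.
No size-4 selection achieves below 7.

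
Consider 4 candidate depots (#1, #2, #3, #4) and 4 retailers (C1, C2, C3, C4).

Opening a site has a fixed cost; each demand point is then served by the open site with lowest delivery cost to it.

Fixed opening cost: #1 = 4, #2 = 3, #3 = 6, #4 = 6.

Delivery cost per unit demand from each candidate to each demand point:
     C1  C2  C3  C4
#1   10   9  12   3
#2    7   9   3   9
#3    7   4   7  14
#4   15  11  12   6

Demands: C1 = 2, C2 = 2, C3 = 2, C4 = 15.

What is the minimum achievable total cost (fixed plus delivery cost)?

86

Open {#1, #2, #3}: assign each demand point to its cheapest open site.
  C1→#2 2×7=14, C2→#3 2×4=8, C3→#2 2×3=6, C4→#1 15×3=45
  delivery cost 73, fixed 13 → total 86.
Compare {#1, #2}: delivery cost 83 + fixed 7 = 90.
Compare {#1, #3}: delivery cost 81 + fixed 10 = 91.
Compare {#1, #2, #3, #4}: delivery cost 73 + fixed 19 = 92.
All other subsets cost ≥ 90. Minimum total cost: 86.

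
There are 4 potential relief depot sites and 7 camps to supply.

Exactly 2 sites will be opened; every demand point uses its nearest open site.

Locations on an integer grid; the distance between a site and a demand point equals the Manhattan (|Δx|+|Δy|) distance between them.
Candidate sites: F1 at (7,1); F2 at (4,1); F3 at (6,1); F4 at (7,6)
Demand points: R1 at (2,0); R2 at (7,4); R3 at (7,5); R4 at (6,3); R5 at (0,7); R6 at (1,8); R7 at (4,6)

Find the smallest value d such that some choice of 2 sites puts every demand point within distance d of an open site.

Open {F1, F4}.
  Farthest demand point is R5 at distance 8 (to F4); all others are ≤ 8.
With {F2, F4} the worst case is 8.
With {F3, F4} the worst case is 8.
No size-2 selection achieves below 8.

8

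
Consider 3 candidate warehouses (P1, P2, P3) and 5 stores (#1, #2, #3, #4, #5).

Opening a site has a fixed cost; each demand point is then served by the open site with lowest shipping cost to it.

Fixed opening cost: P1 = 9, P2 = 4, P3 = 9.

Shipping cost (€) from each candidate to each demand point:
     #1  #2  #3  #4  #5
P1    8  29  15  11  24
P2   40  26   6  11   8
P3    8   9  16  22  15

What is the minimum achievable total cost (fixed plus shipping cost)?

55

Open {P2, P3}: assign each demand point to its cheapest open site.
  #1→P3 8, #2→P3 9, #3→P2 6, #4→P2 11, #5→P2 8
  shipping cost 42, fixed 13 → total 55.
Compare {P1, P2, P3}: shipping cost 42 + fixed 22 = 64.
Compare {P1, P2}: shipping cost 59 + fixed 13 = 72.
Compare {P1, P3}: shipping cost 58 + fixed 18 = 76.
All other subsets cost ≥ 64. Minimum total cost: 55.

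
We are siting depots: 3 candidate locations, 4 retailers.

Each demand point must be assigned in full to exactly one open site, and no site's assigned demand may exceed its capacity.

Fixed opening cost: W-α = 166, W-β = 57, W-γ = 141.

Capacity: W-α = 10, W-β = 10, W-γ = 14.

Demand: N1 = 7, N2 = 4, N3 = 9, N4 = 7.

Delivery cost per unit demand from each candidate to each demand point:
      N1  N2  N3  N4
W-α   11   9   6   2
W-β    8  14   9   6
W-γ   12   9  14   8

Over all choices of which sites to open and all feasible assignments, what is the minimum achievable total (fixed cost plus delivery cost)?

566

Open {W-α, W-β, W-γ}; cheapest assignment that respects the capacities:
  W-α (cap 10, load 9): N3 — cost 9×6 = 54
  W-β (cap 10, load 7): N1 — cost 7×8 = 56
  W-γ (cap 14, load 11): N2, N4 — cost 4×9 + 7×8 = 92
  Shipping 202, fixed 364 → total 566.
  Any other capacity-feasible assignment to {W-α, W-β, W-γ} ships for at least 202.
Total demand is 27 and no other set of sites has combined capacity ≥ 27, so {W-α, W-β, W-γ} is the only feasible choice of open sites. Minimum: 566.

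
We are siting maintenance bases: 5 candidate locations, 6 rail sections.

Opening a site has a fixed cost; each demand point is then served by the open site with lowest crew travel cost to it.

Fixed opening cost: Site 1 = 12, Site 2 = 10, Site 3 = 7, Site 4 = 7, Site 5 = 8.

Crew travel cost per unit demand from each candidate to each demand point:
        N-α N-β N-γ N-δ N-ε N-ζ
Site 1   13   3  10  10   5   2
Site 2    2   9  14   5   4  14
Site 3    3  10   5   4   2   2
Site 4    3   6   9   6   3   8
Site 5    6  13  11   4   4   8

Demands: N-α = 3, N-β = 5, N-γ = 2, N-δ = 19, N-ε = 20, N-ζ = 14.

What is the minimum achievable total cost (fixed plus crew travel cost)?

Open {Site 1, Site 3}: assign each demand point to its cheapest open site.
  N-α→Site 3 3×3=9, N-β→Site 1 5×3=15, N-γ→Site 3 2×5=10, N-δ→Site 3 19×4=76, N-ε→Site 3 20×2=40, N-ζ→Site 1 14×2=28
  crew travel cost 178, fixed 19 → total 197.
Compare {Site 1, Site 2, Site 3}: crew travel cost 175 + fixed 29 = 204.
Compare {Site 1, Site 3, Site 4}: crew travel cost 178 + fixed 26 = 204.
Compare {Site 1, Site 3, Site 5}: crew travel cost 178 + fixed 27 = 205.
All other subsets cost ≥ 204. Minimum total cost: 197.

197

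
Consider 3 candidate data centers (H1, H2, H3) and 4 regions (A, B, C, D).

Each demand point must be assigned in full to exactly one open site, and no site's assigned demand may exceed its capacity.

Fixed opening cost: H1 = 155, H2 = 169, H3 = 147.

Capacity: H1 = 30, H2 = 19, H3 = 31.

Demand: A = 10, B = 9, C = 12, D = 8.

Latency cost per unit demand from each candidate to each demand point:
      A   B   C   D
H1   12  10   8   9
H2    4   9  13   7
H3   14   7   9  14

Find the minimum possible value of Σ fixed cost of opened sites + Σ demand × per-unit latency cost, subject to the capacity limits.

583

Open {H2, H3}; cheapest assignment that respects the capacities:
  H2 (cap 19, load 18): A, D — cost 10×4 + 8×7 = 96
  H3 (cap 31, load 21): B, C — cost 9×7 + 12×9 = 171
  Shipping 267, fixed 316 → total 583.
  Any other capacity-feasible assignment to {H2, H3} ships for at least 267.
Compare {H1, H2}: its best feasible assignment gives total 606.
Compare {H1, H3}: its best feasible assignment gives total 653.
Every other set of open sites that can feasibly serve all demand totals ≥ 606 even under its best assignment. Minimum: 583.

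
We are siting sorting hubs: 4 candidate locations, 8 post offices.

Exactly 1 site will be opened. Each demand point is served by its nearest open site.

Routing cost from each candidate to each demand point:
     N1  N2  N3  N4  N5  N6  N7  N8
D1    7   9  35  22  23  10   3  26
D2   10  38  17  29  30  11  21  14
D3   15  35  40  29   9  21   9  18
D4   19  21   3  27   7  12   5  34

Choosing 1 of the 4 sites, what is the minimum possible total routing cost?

Open {D4}.
  N1→D4 19, N2→D4 21, N3→D4 3, N4→D4 27, N5→D4 7, N6→D4 12, N7→D4 5, N8→D4 34  ⇒ total 128.
Compare {D1}: total 135.
Compare {D2}: total 170.
No size-1 selection does better; minimum is 128.

128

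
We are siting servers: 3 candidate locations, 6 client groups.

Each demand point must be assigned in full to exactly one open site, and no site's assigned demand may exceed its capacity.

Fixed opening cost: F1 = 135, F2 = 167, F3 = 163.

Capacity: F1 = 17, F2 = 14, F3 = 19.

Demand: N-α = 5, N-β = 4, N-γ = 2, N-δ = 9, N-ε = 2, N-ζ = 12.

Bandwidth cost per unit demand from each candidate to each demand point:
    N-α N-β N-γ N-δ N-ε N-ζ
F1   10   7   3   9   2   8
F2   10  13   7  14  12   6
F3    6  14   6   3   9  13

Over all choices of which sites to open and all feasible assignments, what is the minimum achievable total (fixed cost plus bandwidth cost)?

509

Open {F1, F3}; cheapest assignment that respects the capacities:
  F1 (cap 17, load 16): N-β, N-ζ — cost 4×7 + 12×8 = 124
  F3 (cap 19, load 18): N-α, N-γ, N-δ, N-ε — cost 5×6 + 2×6 + 9×3 + 2×9 = 87
  Shipping 211, fixed 298 → total 509.
  Any other capacity-feasible assignment to {F1, F3} ships for at least 211.
Compare {F1, F2, F3}: its best feasible assignment gives total 632.
Every other set of open sites that can feasibly serve all demand totals ≥ 632 even under its best assignment. Minimum: 509.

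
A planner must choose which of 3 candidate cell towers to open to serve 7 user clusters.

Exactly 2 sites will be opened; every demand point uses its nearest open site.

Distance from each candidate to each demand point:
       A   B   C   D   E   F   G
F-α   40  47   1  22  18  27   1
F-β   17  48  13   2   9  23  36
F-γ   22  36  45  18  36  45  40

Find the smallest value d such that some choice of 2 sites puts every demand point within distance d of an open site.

36

Open {F-α, F-γ}.
  Farthest demand point is B at distance 36 (to F-γ); all others are ≤ 36.
With {F-β, F-γ} the worst case is 36.
With {F-α, F-β} the worst case is 47.
No size-2 selection achieves below 36.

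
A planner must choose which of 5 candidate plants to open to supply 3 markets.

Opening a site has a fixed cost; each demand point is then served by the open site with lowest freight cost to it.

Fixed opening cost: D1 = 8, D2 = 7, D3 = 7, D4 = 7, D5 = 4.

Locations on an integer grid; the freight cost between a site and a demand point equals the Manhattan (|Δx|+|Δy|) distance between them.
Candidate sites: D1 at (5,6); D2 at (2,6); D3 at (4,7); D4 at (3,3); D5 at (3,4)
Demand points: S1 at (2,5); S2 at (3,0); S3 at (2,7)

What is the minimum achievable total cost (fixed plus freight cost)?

Open {D5}: assign each demand point to its cheapest open site.
  S1→D5 2, S2→D5 4, S3→D5 4
  freight cost 10, fixed 4 → total 14.
Compare {D2}: freight cost 9 + fixed 7 = 16.
Compare {D2, D5}: freight cost 6 + fixed 11 = 17.
Compare {D4}: freight cost 11 + fixed 7 = 18.
All other subsets cost ≥ 16. Minimum total cost: 14.

14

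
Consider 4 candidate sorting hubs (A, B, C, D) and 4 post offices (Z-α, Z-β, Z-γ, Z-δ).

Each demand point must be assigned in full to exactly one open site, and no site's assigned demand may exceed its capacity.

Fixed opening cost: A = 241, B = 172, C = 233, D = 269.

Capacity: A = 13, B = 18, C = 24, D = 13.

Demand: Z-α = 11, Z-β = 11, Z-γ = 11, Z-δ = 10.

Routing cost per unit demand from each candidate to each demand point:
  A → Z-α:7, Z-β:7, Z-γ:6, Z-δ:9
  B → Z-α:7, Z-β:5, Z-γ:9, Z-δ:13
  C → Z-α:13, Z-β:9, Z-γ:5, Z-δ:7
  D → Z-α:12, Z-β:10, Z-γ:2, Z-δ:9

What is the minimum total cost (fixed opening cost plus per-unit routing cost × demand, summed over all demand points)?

Open {A, B, C}; cheapest assignment that respects the capacities:
  A (cap 13, load 11): Z-α — cost 11×7 = 77
  B (cap 18, load 11): Z-β — cost 11×5 = 55
  C (cap 24, load 21): Z-γ, Z-δ — cost 11×5 + 10×7 = 125
  Shipping 257, fixed 646 → total 903.
  Any other capacity-feasible assignment to {A, B, C} ships for at least 257.
Compare {B, C, D}: its best feasible assignment gives total 942.
Compare {A, C, D}: its best feasible assignment gives total 1011.
Every other set of open sites that can feasibly serve all demand totals ≥ 942 even under its best assignment. Minimum: 903.

903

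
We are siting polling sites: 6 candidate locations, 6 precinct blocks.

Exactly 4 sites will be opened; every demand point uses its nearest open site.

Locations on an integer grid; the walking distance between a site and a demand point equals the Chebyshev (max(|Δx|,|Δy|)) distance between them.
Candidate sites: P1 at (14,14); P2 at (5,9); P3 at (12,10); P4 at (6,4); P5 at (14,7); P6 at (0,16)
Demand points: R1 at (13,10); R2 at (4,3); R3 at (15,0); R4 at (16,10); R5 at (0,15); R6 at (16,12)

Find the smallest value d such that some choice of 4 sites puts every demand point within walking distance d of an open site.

Open {P1, P2, P3, P5}.
  Farthest demand point is R3 at walking distance 7 (to P5); all others are ≤ 7.
With {P1, P2, P4, P5} the worst case is 7.
With {P1, P2, P5, P6} the worst case is 7.
No size-4 selection achieves below 7.

7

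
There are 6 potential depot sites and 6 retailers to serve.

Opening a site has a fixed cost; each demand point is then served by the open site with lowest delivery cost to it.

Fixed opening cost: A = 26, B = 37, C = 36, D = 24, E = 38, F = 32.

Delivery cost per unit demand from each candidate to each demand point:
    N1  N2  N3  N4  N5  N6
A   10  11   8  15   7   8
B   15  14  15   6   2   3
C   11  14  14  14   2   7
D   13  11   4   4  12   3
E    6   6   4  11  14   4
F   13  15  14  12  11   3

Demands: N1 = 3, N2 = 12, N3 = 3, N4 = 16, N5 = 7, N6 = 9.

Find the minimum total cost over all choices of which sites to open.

305

Open {C, D, E}: assign each demand point to its cheapest open site.
  N1→E 3×6=18, N2→E 12×6=72, N3→D 3×4=12, N4→D 16×4=64, N5→C 7×2=14, N6→D 9×3=27
  delivery cost 207, fixed 98 → total 305.
Compare {B, D, E}: delivery cost 207 + fixed 99 = 306.
Compare {B, E}: delivery cost 239 + fixed 75 = 314.
Compare {A, D, E}: delivery cost 242 + fixed 88 = 330.
All other subsets cost ≥ 306. Minimum total cost: 305.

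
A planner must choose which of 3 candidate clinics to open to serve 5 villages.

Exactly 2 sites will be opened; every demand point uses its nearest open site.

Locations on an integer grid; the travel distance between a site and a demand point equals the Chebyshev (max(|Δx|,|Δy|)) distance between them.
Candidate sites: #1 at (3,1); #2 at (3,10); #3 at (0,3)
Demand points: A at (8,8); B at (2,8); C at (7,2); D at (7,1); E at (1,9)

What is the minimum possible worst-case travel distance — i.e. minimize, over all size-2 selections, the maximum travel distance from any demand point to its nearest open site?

Open {#1, #2}.
  Farthest demand point is A at travel distance 5 (to #2); all others are ≤ 5.
With {#1, #3} the worst case is 7.
With {#2, #3} the worst case is 7.
No size-2 selection achieves below 5.

5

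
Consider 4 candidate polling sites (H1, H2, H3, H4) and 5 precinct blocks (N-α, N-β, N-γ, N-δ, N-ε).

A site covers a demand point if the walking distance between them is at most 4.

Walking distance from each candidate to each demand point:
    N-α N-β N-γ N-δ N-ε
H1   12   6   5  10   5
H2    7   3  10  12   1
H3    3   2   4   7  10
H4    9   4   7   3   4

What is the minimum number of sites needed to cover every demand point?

2

Coverage sets (demand points within 4 of each site):
  H1: {}
  H2: {N-β, N-ε}
  H3: {N-α, N-β, N-γ}
  H4: {N-β, N-δ, N-ε}
No single site covers all 5 demand points.
But {H3, H4} covers everything, so the minimum is 2.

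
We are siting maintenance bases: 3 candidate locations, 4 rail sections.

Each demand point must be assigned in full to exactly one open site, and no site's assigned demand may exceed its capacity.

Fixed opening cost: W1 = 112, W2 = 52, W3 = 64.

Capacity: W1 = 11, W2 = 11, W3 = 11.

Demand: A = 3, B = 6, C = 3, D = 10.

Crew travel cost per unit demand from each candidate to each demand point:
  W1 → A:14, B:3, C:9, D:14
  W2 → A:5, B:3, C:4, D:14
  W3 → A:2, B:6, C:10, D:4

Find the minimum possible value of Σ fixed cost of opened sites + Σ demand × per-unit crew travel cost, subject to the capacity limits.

Open {W1, W2, W3}; cheapest assignment that respects the capacities:
  W1 (cap 11, load 6): B — cost 6×3 = 18
  W2 (cap 11, load 6): A, C — cost 3×5 + 3×4 = 27
  W3 (cap 11, load 10): D — cost 10×4 = 40
  Shipping 85, fixed 228 → total 313.
  Any other capacity-feasible assignment to {W1, W2, W3} ships for at least 85.
Total demand is 22; every other set of sites either has combined capacity below 22 or cannot fit the demands without splitting one across sites, so {W1, W2, W3} is the only feasible choice of open sites. Minimum: 313.

313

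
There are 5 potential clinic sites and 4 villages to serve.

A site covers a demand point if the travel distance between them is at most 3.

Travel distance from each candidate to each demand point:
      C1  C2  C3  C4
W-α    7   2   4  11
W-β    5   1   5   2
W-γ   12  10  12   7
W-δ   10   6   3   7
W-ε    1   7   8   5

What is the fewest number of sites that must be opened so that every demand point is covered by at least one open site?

Coverage sets (demand points within 3 of each site):
  W-α: {C2}
  W-β: {C2, C4}
  W-γ: {}
  W-δ: {C3}
  W-ε: {C1}
No 2 sites suffice: every size-2 union leaves at least one demand point uncovered.
But {W-β, W-δ, W-ε} covers everything, so the minimum is 3.

3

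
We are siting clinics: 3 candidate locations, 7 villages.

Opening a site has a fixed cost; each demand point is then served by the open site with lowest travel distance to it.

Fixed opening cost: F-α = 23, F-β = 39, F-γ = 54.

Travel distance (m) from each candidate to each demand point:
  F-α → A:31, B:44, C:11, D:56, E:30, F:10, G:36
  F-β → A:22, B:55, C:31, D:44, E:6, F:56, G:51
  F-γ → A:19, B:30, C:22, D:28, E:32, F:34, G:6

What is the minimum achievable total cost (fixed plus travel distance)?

211

Open {F-α, F-γ}: assign each demand point to its cheapest open site.
  A→F-γ 19, B→F-γ 30, C→F-α 11, D→F-γ 28, E→F-α 30, F→F-α 10, G→F-γ 6
  travel distance 134, fixed 77 → total 211.
Compare {F-γ}: travel distance 171 + fixed 54 = 225.
Compare {F-α, F-β, F-γ}: travel distance 110 + fixed 116 = 226.
Compare {F-α, F-β}: travel distance 173 + fixed 62 = 235.
All other subsets cost ≥ 225. Minimum total cost: 211.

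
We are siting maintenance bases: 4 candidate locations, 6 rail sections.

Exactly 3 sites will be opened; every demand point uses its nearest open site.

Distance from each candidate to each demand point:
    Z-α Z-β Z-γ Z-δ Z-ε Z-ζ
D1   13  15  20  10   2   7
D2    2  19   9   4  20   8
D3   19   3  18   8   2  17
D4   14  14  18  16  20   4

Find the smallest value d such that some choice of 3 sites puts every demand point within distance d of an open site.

Open {D1, D2, D3}.
  Farthest demand point is Z-γ at distance 9 (to D2); all others are ≤ 9.
With {D2, D3, D4} the worst case is 9.
With {D1, D2, D4} the worst case is 14.
No size-3 selection achieves below 9.

9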